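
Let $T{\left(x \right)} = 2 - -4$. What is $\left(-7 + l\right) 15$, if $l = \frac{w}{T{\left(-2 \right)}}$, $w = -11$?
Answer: $- \frac{265}{2} \approx -132.5$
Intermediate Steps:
$T{\left(x \right)} = 6$ ($T{\left(x \right)} = 2 + 4 = 6$)
$l = - \frac{11}{6} \approx -1.8333$
$\left(-7 + l\right) 15 = \left(-7 - \frac{11}{6}\right) 15 = \left(- \frac{53}{6}\right) 15 = - \frac{265}{2}$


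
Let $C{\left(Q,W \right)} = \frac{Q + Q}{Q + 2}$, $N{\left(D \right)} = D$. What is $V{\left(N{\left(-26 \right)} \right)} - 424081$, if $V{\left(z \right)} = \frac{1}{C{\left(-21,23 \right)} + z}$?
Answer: $- \frac{191684631}{452} \approx -4.2408 \cdot 10^{5}$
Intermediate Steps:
$C{\left(Q,W \right)} = \frac{2 Q}{2 + Q}$
$V{\left(z \right)} = \frac{1}{\frac{42}{19} + z}$ ($V{\left(z \right)} = \frac{1}{2 \left(-21\right) \frac{1}{2 - 21} + z} = \frac{1}{2 \left(-21\right) \frac{1}{-19} + z} = \frac{1}{2 \left(-21\right) \left(- \frac{1}{19}\right) + z} = \frac{1}{\frac{42}{19} + z}$)
$V{\left(N{\left(-26 \right)} \right)} - 424081 = \frac{19}{42 + 19 \left(-26\right)} - 424081 = \frac{19}{42 - 494} - 424081 = \frac{19}{-452} - 424081 = 19 \left(- \frac{1}{452}\right) - 424081 = - \frac{19}{452} - 424081 = - \frac{191684631}{452}$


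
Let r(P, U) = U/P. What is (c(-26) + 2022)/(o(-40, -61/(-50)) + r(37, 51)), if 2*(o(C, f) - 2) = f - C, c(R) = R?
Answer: 7385200/88757 ≈ 83.207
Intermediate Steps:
o(C, f) = 2 + f/2 - C/2 (o(C, f) = 2 + (f - C)/2 = 2 + (f/2 - C/2) = 2 + f/2 - C/2)
(c(-26) + 2022)/(o(-40, -61/(-50)) + r(37, 51)) = (-26 + 2022)/((2 + (-61/(-50))/2 - 1/2*(-40)) + 51/37) = 1996/((2 + (-61*(-1/50))/2 + 20) + 51*(1/37)) = 1996/((2 + (1/2)*(61/50) + 20) + 51/37) = 1996/((2 + 61/100 + 20) + 51/37) = 1996/(2261/100 + 51/37) = 1996/(88757/3700) = 1996*(3700/88757) = 7385200/88757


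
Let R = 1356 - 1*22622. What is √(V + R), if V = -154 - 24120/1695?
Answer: 2*I*√68423421/113 ≈ 146.4*I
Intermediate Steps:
V = -19010/113 (V = -154 - 24120*1/1695 = -154 - 1608/113 = -19010/113 ≈ -168.23)
R = -21266 (R = 1356 - 22622 = -21266)
√(V + R) = √(-19010/113 - 21266) = √(-2422068/113) = 2*I*√68423421/113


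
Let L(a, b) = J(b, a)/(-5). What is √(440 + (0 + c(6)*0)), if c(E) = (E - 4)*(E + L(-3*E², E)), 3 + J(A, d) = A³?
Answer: 2*√110 ≈ 20.976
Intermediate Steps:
J(A, d) = -3 + A³
L(a, b) = ⅗ - b³/5 (L(a, b) = (-3 + b³)/(-5) = (-3 + b³)*(-⅕) = ⅗ - b³/5)
c(E) = (-4 + E)*(⅗ + E - E³/5) (c(E) = (E - 4)*(E + (⅗ - E³/5)) = (-4 + E)*(⅗ + E - E³/5))
√(440 + (0 + c(6)*0)) = √(440 + (0 + (-12/5 + 6² - 17/5*6 - ⅕*6⁴ + (⅘)*6³)*0)) = √(440 + (0 + (-12/5 + 36 - 102/5 - ⅕*1296 + (⅘)*216)*0)) = √(440 + (0 + (-12/5 + 36 - 102/5 - 1296/5 + 864/5)*0)) = √(440 + (0 - 366/5*0)) = √(440 + (0 + 0)) = √(440 + 0) = √440 = 2*√110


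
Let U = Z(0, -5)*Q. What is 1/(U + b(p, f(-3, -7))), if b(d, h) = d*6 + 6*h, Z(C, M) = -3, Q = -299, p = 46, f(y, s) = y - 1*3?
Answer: 1/1137 ≈ 0.00087951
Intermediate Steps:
f(y, s) = -3 + y (f(y, s) = y - 3 = -3 + y)
U = 897 (U = -3*(-299) = 897)
b(d, h) = 6*d + 6*h
1/(U + b(p, f(-3, -7))) = 1/(897 + (6*46 + 6*(-3 - 3))) = 1/(897 + (276 + 6*(-6))) = 1/(897 + (276 - 36)) = 1/(897 + 240) = 1/1137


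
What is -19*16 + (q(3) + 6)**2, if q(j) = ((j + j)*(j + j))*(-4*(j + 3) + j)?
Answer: 562196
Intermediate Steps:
q(j) = 4*j**2*(-12 - 3*j) (q(j) = ((2*j)*(2*j))*(-4*(3 + j) + j) = (4*j**2)*((-12 - 4*j) + j) = (4*j**2)*(-12 - 3*j) = 4*j**2*(-12 - 3*j))
-19*16 + (q(3) + 6)**2 = -19*16 + (12*3**2*(-4 - 1*3) + 6)**2 = -304 + (12*9*(-4 - 3) + 6)**2 = -304 + (12*9*(-7) + 6)**2 = -304 + (-756 + 6)**2 = -304 + (-750)**2 = -304 + 562500 = 562196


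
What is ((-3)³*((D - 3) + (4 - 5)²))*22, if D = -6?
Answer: 4752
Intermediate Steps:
((-3)³*((D - 3) + (4 - 5)²))*22 = ((-3)³*((-6 - 3) + (4 - 5)²))*22 = -27*(-9 + (-1)²)*22 = -27*(-9 + 1)*22 = -27*(-8)*22 = 216*22 = 4752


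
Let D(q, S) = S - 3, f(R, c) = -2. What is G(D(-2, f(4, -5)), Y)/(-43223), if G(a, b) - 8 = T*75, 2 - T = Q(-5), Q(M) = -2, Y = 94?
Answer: -308/43223 ≈ -0.0071258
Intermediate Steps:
T = 4 (T = 2 - 1*(-2) = 2 + 2 = 4)
D(q, S) = -3 + S
G(a, b) = 308 (G(a, b) = 8 + 4*75 = 8 + 300 = 308)
G(D(-2, f(4, -5)), Y)/(-43223) = 308/(-43223) = 308*(-1/43223) = -308/43223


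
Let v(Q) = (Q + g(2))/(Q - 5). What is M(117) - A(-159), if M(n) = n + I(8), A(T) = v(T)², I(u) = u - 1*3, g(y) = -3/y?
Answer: 13022207/107584 ≈ 121.04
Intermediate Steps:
v(Q) = (-3/2 + Q)/(-5 + Q) (v(Q) = (Q - 3/2)/(Q - 5) = (Q - 3*½)/(-5 + Q) = (Q - 3/2)/(-5 + Q) = (-3/2 + Q)/(-5 + Q))
I(u) = -3 + u (I(u) = u - 3 = -3 + u)
A(T) = (-3/2 + T)²/(-5 + T)² (A(T) = ((-3/2 + T)/(-5 + T))² = (-3/2 + T)²/(-5 + T)²)
M(n) = 5 + n (M(n) = n + (-3 + 8) = n + 5 = 5 + n)
M(117) - A(-159) = (5 + 117) - (-3 + 2*(-159))²/(4*(-5 - 159)²) = 122 - (-3 - 318)²/(4*(-164)²) = 122 - (-321)²/(4*26896) = 122 - 103041/(4*26896) = 122 - 1*103041/107584 = 122 - 103041/107584 = 13022207/107584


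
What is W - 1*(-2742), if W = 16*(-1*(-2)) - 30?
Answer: 2744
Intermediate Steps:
W = 2 (W = 16*2 - 30 = 32 - 30 = 2)
W - 1*(-2742) = 2 - 1*(-2742) = 2 + 2742 = 2744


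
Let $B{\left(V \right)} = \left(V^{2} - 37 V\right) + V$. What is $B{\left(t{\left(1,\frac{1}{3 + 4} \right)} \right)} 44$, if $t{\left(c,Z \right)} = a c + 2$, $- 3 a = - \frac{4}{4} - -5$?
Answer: $- \frac{9328}{9} \approx -1036.4$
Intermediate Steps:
$a = - \frac{4}{3}$ ($a = - \frac{- \frac{4}{4} - -5}{3} = - \frac{\left(-4\right) \frac{1}{4} + 5}{3} = - \frac{-1 + 5}{3} = \left(- \frac{1}{3}\right) 4 = - \frac{4}{3} \approx -1.3333$)
$t{\left(c,Z \right)} = 2 - \frac{4 c}{3}$ ($t{\left(c,Z \right)} = - \frac{4 c}{3} + 2 = 2 - \frac{4 c}{3}$)
$B{\left(V \right)} = V^{2} - 36 V$
$B{\left(t{\left(1,\frac{1}{3 + 4} \right)} \right)} 44 = \left(2 - \frac{4}{3}\right) \left(-36 + \left(2 - \frac{4}{3}\right)\right) 44 = \frac{2 \left(-36 + \frac{2}{3}\right)}{3} \cdot 44 = \frac{2}{3} \left(- \frac{106}{3}\right) 44 = \left(- \frac{212}{9}\right) 44 = - \frac{9328}{9}$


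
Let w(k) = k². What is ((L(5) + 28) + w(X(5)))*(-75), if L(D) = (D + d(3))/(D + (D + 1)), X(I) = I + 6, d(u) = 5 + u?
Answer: -123900/11 ≈ -11264.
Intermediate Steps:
X(I) = 6 + I
L(D) = (8 + D)/(1 + 2*D) (L(D) = (D + (5 + 3))/(D + (D + 1)) = (D + 8)/(D + (1 + D)) = (8 + D)/(1 + 2*D))
((L(5) + 28) + w(X(5)))*(-75) = (((8 + 5)/(1 + 2*5) + 28) + (6 + 5)²)*(-75) = ((13/(1 + 10) + 28) + 11²)*(-75) = ((13/11 + 28) + 121)*(-75) = (321/11 + 121)*(-75) = (1652/11)*(-75) = -123900/11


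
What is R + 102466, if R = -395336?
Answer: -292870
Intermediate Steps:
R + 102466 = -395336 + 102466 = -292870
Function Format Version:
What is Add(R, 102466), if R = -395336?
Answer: -292870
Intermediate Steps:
Add(R, 102466) = Add(-395336, 102466) = -292870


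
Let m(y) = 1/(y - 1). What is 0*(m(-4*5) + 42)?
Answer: 0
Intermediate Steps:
m(y) = 1/(-1 + y)
0*(m(-4*5) + 42) = 0*(1/(-1 - 4*5) + 42) = 0*(1/(-1 - 20) + 42) = 0*(1/(-21) + 42) = 0*(-1/21 + 42) = 0*(881/21) = 0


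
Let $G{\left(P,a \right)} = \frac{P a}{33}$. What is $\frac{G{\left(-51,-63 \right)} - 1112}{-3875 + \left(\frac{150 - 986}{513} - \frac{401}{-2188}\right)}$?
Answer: $\frac{659347236}{2519054395} \approx 0.26174$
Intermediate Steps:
$G{\left(P,a \right)} = \frac{P a}{33}$ ($G{\left(P,a \right)} = P a \frac{1}{33} = \frac{P a}{33}$)
$\frac{G{\left(-51,-63 \right)} - 1112}{-3875 + \left(\frac{150 - 986}{513} - \frac{401}{-2188}\right)} = \frac{\frac{1}{33} \left(-51\right) \left(-63\right) - 1112}{-3875 + \left(\frac{150 - 986}{513} - \frac{401}{-2188}\right)} = \frac{\frac{1071}{11} - 1112}{-3875 - \frac{85445}{59076}} = - \frac{11161}{11 \left(-3875 + \left(- \frac{44}{27} + \frac{401}{2188}\right)\right)} = - \frac{11161}{11 \left(-3875 - \frac{85445}{59076}\right)} = - \frac{11161}{11 \left(- \frac{229004945}{59076}\right)} = \left(- \frac{11161}{11}\right) \left(- \frac{59076}{229004945}\right) = \frac{659347236}{2519054395}$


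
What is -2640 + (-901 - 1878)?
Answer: -5419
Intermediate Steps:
-2640 + (-901 - 1878) = -2640 - 2779 = -5419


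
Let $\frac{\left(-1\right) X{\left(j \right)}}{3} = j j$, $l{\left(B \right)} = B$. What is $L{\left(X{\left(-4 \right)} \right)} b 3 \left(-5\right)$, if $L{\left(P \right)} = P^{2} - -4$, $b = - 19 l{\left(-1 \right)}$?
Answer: $-657780$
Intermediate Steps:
$X{\left(j \right)} = - 3 j^{2}$ ($X{\left(j \right)} = - 3 j j = - 3 j^{2}$)
$b = 19$ ($b = \left(-19\right) \left(-1\right) = 19$)
$L{\left(P \right)} = 4 + P^{2}$ ($L{\left(P \right)} = P^{2} + 4 = 4 + P^{2}$)
$L{\left(X{\left(-4 \right)} \right)} b 3 \left(-5\right) = \left(4 + \left(- 3 \left(-4\right)^{2}\right)^{2}\right) 19 \cdot 3 \left(-5\right) = \left(4 + \left(\left(-3\right) 16\right)^{2}\right) 19 \left(-15\right) = \left(4 + \left(-48\right)^{2}\right) 19 \left(-15\right) = \left(4 + 2304\right) 19 \left(-15\right) = 2308 \cdot 19 \left(-15\right) = 43852 \left(-15\right) = -657780$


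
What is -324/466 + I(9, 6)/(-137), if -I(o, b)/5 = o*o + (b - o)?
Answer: 68676/31921 ≈ 2.1514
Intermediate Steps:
I(o, b) = -5*b - 5*o² + 5*o (I(o, b) = -5*(o*o + (b - o)) = -5*(o² + (b - o)) = -5*(b + o² - o) = -5*b - 5*o² + 5*o)
-324/466 + I(9, 6)/(-137) = -324/466 + (-5*6 - 5*9² + 5*9)/(-137) = -324*1/466 + (-30 - 5*81 + 45)*(-1/137) = -162/233 + (-30 - 405 + 45)*(-1/137) = -162/233 - 390*(-1/137) = -162/233 + 390/137 = 68676/31921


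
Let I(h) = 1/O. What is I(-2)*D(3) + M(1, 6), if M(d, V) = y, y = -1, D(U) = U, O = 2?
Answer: 1/2 ≈ 0.50000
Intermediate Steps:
I(h) = 1/2
M(d, V) = -1
I(-2)*D(3) + M(1, 6) = (1/2)*3 - 1 = 3/2 - 1 = 1/2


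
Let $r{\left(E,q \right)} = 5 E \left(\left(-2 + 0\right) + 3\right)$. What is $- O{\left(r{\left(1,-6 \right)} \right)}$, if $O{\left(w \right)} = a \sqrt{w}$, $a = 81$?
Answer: $- 81 \sqrt{5} \approx -181.12$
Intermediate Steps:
$r{\left(E,q \right)} = 5 E$ ($r{\left(E,q \right)} = 5 E \left(-2 + 3\right) = 5 E 1 = 5 E$)
$O{\left(w \right)} = 81 \sqrt{w}$
$- O{\left(r{\left(1,-6 \right)} \right)} = - 81 \sqrt{5 \cdot 1} = - 81 \sqrt{5}$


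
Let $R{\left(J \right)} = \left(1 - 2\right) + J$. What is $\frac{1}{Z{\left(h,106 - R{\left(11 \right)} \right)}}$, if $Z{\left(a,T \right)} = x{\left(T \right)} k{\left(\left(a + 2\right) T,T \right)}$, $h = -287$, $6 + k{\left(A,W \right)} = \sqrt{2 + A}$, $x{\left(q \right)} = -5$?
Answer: $\frac{3}{68485} + \frac{i \sqrt{27358}}{136970} \approx 4.3805 \cdot 10^{-5} + 0.0012076 i$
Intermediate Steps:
$k{\left(A,W \right)} = -6 + \sqrt{2 + A}$
$R{\left(J \right)} = -1 + J$
$Z{\left(a,T \right)} = 30 - 5 \sqrt{2 + T \left(2 + a\right)}$ ($Z{\left(a,T \right)} = - 5 \left(-6 + \sqrt{2 + \left(a + 2\right) T}\right) = - 5 \left(-6 + \sqrt{2 + \left(2 + a\right) T}\right) = - 5 \left(-6 + \sqrt{2 + T \left(2 + a\right)}\right) = 30 - 5 \sqrt{2 + T \left(2 + a\right)}$)
$\frac{1}{Z{\left(h,106 - R{\left(11 \right)} \right)}} = \frac{1}{30 - 5 \sqrt{2 + \left(106 - \left(-1 + 11\right)\right) \left(2 - 287\right)}} = \frac{1}{30 - 5 \sqrt{2 + \left(106 - 10\right) \left(-285\right)}} = \frac{1}{30 - 5 \sqrt{2 + 96 \left(-285\right)}} = \frac{1}{30 - 5 \sqrt{2 - 27360}} = \frac{1}{30 - 5 \sqrt{-27358}} = \frac{1}{30 - 5 i \sqrt{27358}}$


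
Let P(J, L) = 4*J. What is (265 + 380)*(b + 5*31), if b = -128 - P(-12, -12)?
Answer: 48375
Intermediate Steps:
b = -80 (b = -128 - 4*(-12) = -128 - 1*(-48) = -128 + 48 = -80)
(265 + 380)*(b + 5*31) = (265 + 380)*(-80 + 5*31) = 645*(-80 + 155) = 645*75 = 48375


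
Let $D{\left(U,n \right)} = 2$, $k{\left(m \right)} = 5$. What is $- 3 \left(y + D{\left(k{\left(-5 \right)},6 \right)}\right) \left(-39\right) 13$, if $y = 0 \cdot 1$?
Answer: $3042$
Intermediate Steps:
$y = 0$
$- 3 \left(y + D{\left(k{\left(-5 \right)},6 \right)}\right) \left(-39\right) 13 = - 3 \left(0 + 2\right) \left(-39\right) 13 = \left(-3\right) 2 \left(-39\right) 13 = \left(-6\right) \left(-39\right) 13 = 234 \cdot 13 = 3042$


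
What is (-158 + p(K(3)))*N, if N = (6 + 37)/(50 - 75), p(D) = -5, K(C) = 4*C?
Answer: 7009/25 ≈ 280.36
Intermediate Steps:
N = -43/25 (N = 43/(-25) = 43*(-1/25) = -43/25 ≈ -1.7200)
(-158 + p(K(3)))*N = (-158 - 5)*(-43/25) = -163*(-43/25) = 7009/25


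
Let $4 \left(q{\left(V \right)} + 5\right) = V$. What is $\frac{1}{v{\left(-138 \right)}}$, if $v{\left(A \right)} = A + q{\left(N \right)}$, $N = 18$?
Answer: $- \frac{2}{277} \approx -0.0072202$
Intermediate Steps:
$q{\left(V \right)} = -5 + \frac{V}{4}$
$v{\left(A \right)} = - \frac{1}{2} + A$ ($v{\left(A \right)} = A + \left(-5 + \frac{1}{4} \cdot 18\right) = A + \left(-5 + \frac{9}{2}\right) = A - \frac{1}{2} = - \frac{1}{2} + A$)
$\frac{1}{v{\left(-138 \right)}} = \frac{1}{- \frac{1}{2} - 138} = \frac{1}{- \frac{277}{2}} = - \frac{2}{277}$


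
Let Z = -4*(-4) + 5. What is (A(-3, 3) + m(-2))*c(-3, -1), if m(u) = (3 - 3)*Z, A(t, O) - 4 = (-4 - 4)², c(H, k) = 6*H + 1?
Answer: -1156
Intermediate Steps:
c(H, k) = 1 + 6*H
A(t, O) = 68 (A(t, O) = 4 + (-4 - 4)² = 4 + (-8)² = 4 + 64 = 68)
Z = 21 (Z = 16 + 5 = 21)
m(u) = 0 (m(u) = (3 - 3)*21 = 0*21 = 0)
(A(-3, 3) + m(-2))*c(-3, -1) = (68 + 0)*(1 + 6*(-3)) = 68*(1 - 18) = 68*(-17) = -1156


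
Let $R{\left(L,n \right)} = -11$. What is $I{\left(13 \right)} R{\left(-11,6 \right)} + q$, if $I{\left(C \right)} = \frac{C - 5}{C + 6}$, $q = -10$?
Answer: $- \frac{278}{19} \approx -14.632$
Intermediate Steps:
$I{\left(C \right)} = \frac{-5 + C}{6 + C}$
$I{\left(13 \right)} R{\left(-11,6 \right)} + q = \frac{-5 + 13}{6 + 13} \left(-11\right) - 10 = \frac{1}{19} \cdot 8 \left(-11\right) - 10 = \frac{8}{19} \left(-11\right) - 10 = - \frac{88}{19} - 10 = - \frac{278}{19}$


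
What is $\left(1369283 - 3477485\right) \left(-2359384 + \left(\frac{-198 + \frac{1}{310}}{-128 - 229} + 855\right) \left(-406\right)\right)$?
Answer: $\frac{15036239990522174}{2635} \approx 5.7064 \cdot 10^{12}$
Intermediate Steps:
$\left(1369283 - 3477485\right) \left(-2359384 + \left(\frac{-198 + \frac{1}{310}}{-128 - 229} + 855\right) \left(-406\right)\right) = - 2108202 \left(-2359384 + \left(\frac{-198 + \frac{1}{310}}{-357} + 855\right) \left(-406\right)\right) = - 2108202 \left(-2359384 + \left(\left(- \frac{61379}{310}\right) \left(- \frac{1}{357}\right) + 855\right) \left(-406\right)\right) = - 2108202 \left(-2359384 + \left(\frac{61379}{110670} + 855\right) \left(-406\right)\right) = - 2108202 \left(-2359384 + \frac{94684229}{110670} \left(-406\right)\right) = - 2108202 \left(-2359384 - \frac{2745842641}{7905}\right) = \left(-2108202\right) \left(- \frac{21396773161}{7905}\right) = \frac{15036239990522174}{2635}$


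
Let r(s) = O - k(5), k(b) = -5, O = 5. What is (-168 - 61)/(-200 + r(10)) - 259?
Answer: -48981/190 ≈ -257.79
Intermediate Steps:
r(s) = 10 (r(s) = 5 - 1*(-5) = 5 + 5 = 10)
(-168 - 61)/(-200 + r(10)) - 259 = (-168 - 61)/(-200 + 10) - 259 = -229/(-190) - 259 = -229*(-1/190) - 259 = 229/190 - 259 = -48981/190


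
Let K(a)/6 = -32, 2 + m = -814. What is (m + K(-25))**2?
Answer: 1016064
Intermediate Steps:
m = -816 (m = -2 - 814 = -816)
K(a) = -192 (K(a) = 6*(-32) = -192)
(m + K(-25))**2 = (-816 - 192)**2 = (-1008)**2 = 1016064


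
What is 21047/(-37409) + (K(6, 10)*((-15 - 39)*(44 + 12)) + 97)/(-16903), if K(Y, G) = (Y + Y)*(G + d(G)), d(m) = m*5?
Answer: 81090481406/632324327 ≈ 128.24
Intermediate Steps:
d(m) = 5*m
K(Y, G) = 12*G*Y (K(Y, G) = (Y + Y)*(G + 5*G) = (2*Y)*(6*G) = 12*G*Y)
21047/(-37409) + (K(6, 10)*((-15 - 39)*(44 + 12)) + 97)/(-16903) = 21047/(-37409) + ((12*10*6)*((-15 - 39)*(44 + 12)) + 97)/(-16903) = 21047*(-1/37409) + (720*(-54*56) + 97)*(-1/16903) = -21047/37409 + (720*(-3024) + 97)*(-1/16903) = -21047/37409 + (-2177280 + 97)*(-1/16903) = -21047/37409 - 2177183*(-1/16903) = -21047/37409 + 2177183/16903 = 81090481406/632324327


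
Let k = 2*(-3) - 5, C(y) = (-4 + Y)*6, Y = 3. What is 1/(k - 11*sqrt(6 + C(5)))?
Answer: -1/11 ≈ -0.090909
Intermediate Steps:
C(y) = -6 (C(y) = (-4 + 3)*6 = -1*6 = -6)
k = -11 (k = -6 - 5 = -11)
1/(k - 11*sqrt(6 + C(5))) = 1/(-11 - 11*sqrt(6 - 6)) = 1/(-11 - 11*sqrt(0)) = 1/(-11 - 11*0) = 1/(-11 + 0) = 1/(-11) = -1/11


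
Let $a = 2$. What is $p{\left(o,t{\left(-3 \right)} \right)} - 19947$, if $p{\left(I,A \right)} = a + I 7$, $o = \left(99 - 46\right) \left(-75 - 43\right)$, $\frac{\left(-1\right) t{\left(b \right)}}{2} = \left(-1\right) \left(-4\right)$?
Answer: $-63723$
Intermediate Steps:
$t{\left(b \right)} = -8$ ($t{\left(b \right)} = - 2 \left(\left(-1\right) \left(-4\right)\right) = \left(-2\right) 4 = -8$)
$o = -6254$ ($o = 53 \left(-118\right) = -6254$)
$p{\left(I,A \right)} = 2 + 7 I$ ($p{\left(I,A \right)} = 2 + I 7 = 2 + 7 I$)
$p{\left(o,t{\left(-3 \right)} \right)} - 19947 = \left(2 + 7 \left(-6254\right)\right) - 19947 = \left(2 - 43778\right) - 19947 = -43776 - 19947 = -63723$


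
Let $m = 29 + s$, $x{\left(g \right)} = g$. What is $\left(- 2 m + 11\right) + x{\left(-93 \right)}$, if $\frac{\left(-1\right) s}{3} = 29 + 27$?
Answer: $196$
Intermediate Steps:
$s = -168$ ($s = - 3 \left(29 + 27\right) = \left(-3\right) 56 = -168$)
$m = -139$ ($m = 29 - 168 = -139$)
$\left(- 2 m + 11\right) + x{\left(-93 \right)} = \left(\left(-2\right) \left(-139\right) + 11\right) - 93 = \left(278 + 11\right) - 93 = 289 - 93 = 196$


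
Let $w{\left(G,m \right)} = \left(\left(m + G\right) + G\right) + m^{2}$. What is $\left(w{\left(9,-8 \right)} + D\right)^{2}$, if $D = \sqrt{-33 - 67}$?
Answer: $5376 + 1480 i \approx 5376.0 + 1480.0 i$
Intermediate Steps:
$w{\left(G,m \right)} = m + m^{2} + 2 G$ ($w{\left(G,m \right)} = \left(\left(G + m\right) + G\right) + m^{2} = \left(m + 2 G\right) + m^{2} = m + m^{2} + 2 G$)
$D = 10 i$ ($D = \sqrt{-100} = 10 i \approx 10.0 i$)
$\left(w{\left(9,-8 \right)} + D\right)^{2} = \left(\left(-8 + \left(-8\right)^{2} + 2 \cdot 9\right) + 10 i\right)^{2} = \left(\left(-8 + 64 + 18\right) + 10 i\right)^{2} = \left(74 + 10 i\right)^{2}$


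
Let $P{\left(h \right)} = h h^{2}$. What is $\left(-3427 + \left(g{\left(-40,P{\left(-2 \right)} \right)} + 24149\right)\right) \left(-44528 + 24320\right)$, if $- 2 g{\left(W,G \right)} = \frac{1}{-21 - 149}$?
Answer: $- \frac{35593770012}{85} \approx -4.1875 \cdot 10^{8}$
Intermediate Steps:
$P{\left(h \right)} = h^{3}$
$g{\left(W,G \right)} = \frac{1}{340}$ ($g{\left(W,G \right)} = - \frac{1}{2 \left(-21 - 149\right)} = - \frac{1}{2 \left(-170\right)} = \left(- \frac{1}{2}\right) \left(- \frac{1}{170}\right) = \frac{1}{340}$)
$\left(-3427 + \left(g{\left(-40,P{\left(-2 \right)} \right)} + 24149\right)\right) \left(-44528 + 24320\right) = \left(-3427 + \left(\frac{1}{340} + 24149\right)\right) \left(-44528 + 24320\right) = \left(-3427 + \frac{8210661}{340}\right) \left(-20208\right) = \frac{7045481}{340} \left(-20208\right) = - \frac{35593770012}{85}$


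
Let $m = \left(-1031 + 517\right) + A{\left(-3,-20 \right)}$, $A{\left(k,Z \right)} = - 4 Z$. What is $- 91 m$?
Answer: $39494$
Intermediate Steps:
$m = -434$ ($m = \left(-1031 + 517\right) - -80 = -514 + 80 = -434$)
$- 91 m = \left(-91\right) \left(-434\right) = 39494$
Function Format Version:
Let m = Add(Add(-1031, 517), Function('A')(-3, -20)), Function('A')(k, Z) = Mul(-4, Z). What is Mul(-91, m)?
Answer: 39494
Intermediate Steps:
m = -434 (m = Add(Add(-1031, 517), Mul(-4, -20)) = Add(-514, 80) = -434)
Mul(-91, m) = Mul(-91, -434) = 39494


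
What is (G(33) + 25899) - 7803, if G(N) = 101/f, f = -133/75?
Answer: 2399193/133 ≈ 18039.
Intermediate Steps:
f = -133/75 (f = -133*1/75 = -133/75 ≈ -1.7733)
G(N) = -7575/133 (G(N) = 101/(-133/75) = 101*(-75/133) = -7575/133)
(G(33) + 25899) - 7803 = (-7575/133 + 25899) - 7803 = 3436992/133 - 7803 = 2399193/133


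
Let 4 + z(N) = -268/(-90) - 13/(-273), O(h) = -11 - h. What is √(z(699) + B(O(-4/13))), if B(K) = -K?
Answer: √18106270/1365 ≈ 3.1173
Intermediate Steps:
z(N) = -307/315 (z(N) = -4 + (-268/(-90) - 13/(-273)) = -4 + (-268*(-1/90) - 13*(-1/273)) = -4 + (134/45 + 1/21) = -4 + 953/315 = -307/315)
√(z(699) + B(O(-4/13))) = √(-307/315 - (-11 - (-4)/13)) = √(-307/315 - (-11 - 1*(-4/13))) = √(-307/315 - (-11 + 4/13)) = √(-307/315 - 1*(-139/13)) = √(-307/315 + 139/13) = √(39794/4095) = √18106270/1365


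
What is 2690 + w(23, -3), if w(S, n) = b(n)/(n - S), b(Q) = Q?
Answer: 69943/26 ≈ 2690.1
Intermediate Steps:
w(S, n) = n/(n - S)
2690 + w(23, -3) = 2690 - 3/(-3 - 1*23) = 2690 - 3/(-3 - 23) = 2690 - 3/(-26) = 2690 - 3*(-1/26) = 2690 + 3/26 = 69943/26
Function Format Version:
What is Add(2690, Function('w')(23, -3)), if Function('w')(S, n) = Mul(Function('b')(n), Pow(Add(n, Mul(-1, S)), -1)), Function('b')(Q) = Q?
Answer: Rational(69943, 26) ≈ 2690.1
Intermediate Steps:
Function('w')(S, n) = Mul(n, Pow(Add(n, Mul(-1, S)), -1))
Add(2690, Function('w')(23, -3)) = Add(2690, Mul(-3, Pow(Add(-3, Mul(-1, 23)), -1))) = Add(2690, Mul(-3, Pow(Add(-3, -23), -1))) = Add(2690, Mul(-3, Pow(-26, -1))) = Add(2690, Mul(-3, Rational(-1, 26))) = Add(2690, Rational(3, 26)) = Rational(69943, 26)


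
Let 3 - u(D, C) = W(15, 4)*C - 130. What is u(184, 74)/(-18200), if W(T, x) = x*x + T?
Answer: 2161/18200 ≈ 0.11874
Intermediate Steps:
W(T, x) = T + x**2 (W(T, x) = x**2 + T = T + x**2)
u(D, C) = 133 - 31*C (u(D, C) = 3 - ((15 + 4**2)*C - 130) = 3 - ((15 + 16)*C - 130) = 3 - (31*C - 130) = 3 - (-130 + 31*C) = 3 + (130 - 31*C) = 133 - 31*C)
u(184, 74)/(-18200) = (133 - 31*74)/(-18200) = (133 - 2294)*(-1/18200) = -2161*(-1/18200) = 2161/18200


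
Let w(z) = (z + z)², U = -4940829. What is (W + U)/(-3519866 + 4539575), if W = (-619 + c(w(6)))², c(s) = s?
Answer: -4715204/1019709 ≈ -4.6241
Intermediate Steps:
w(z) = 4*z² (w(z) = (2*z)² = 4*z²)
W = 225625 (W = (-619 + 4*6²)² = (-619 + 4*36)² = (-619 + 144)² = (-475)² = 225625)
(W + U)/(-3519866 + 4539575) = (225625 - 4940829)/(-3519866 + 4539575) = -4715204/1019709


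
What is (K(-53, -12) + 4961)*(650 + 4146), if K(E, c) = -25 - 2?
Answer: 23663464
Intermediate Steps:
K(E, c) = -27
(K(-53, -12) + 4961)*(650 + 4146) = (-27 + 4961)*(650 + 4146) = 4934*4796 = 23663464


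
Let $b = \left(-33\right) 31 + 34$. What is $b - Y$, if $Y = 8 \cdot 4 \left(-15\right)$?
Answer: $-509$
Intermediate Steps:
$Y = -480$ ($Y = 32 \left(-15\right) = -480$)
$b = -989$ ($b = -1023 + 34 = -989$)
$b - Y = -989 - -480 = -989 + 480 = -509$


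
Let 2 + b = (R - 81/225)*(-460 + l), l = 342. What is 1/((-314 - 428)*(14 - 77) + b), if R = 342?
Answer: 25/160762 ≈ 0.00015551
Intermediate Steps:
b = -1007888/25 (b = -2 + (342 - 81/225)*(-460 + 342) = -2 + (342 - 81*1/225)*(-118) = -2 + (342 - 9/25)*(-118) = -2 + (8541/25)*(-118) = -2 - 1007838/25 = -1007888/25 ≈ -40316.)
1/((-314 - 428)*(14 - 77) + b) = 1/((-314 - 428)*(14 - 77) - 1007888/25) = 1/(-742*(-63) - 1007888/25) = 1/(46746 - 1007888/25) = 1/(160762/25) = 25/160762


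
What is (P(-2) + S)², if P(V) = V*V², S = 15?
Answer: 49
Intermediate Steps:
P(V) = V³
(P(-2) + S)² = ((-2)³ + 15)² = (-8 + 15)² = 7² = 49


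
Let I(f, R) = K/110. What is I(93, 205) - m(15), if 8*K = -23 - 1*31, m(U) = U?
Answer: -6627/440 ≈ -15.061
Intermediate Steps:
K = -27/4 (K = (-23 - 1*31)/8 = (-23 - 31)/8 = (1/8)*(-54) = -27/4 ≈ -6.7500)
I(f, R) = -27/440 (I(f, R) = -27/4/110 = -27/4*1/110 = -27/440)
I(93, 205) - m(15) = -27/440 - 1*15 = -27/440 - 15 = -6627/440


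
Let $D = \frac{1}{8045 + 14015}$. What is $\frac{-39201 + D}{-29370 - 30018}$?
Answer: $\frac{864774059}{1310099280} \approx 0.66008$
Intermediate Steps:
$D = \frac{1}{22060} \approx 4.5331 \cdot 10^{-5}$
$\frac{-39201 + D}{-29370 - 30018} = \frac{-39201 + \frac{1}{22060}}{-29370 - 30018} = - \frac{864774059}{22060 \left(-59388\right)} = \left(- \frac{864774059}{22060}\right) \left(- \frac{1}{59388}\right) = \frac{864774059}{1310099280}$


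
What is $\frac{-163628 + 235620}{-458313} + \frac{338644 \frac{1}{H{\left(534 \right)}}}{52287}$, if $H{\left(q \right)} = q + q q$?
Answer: $- \frac{179208691704698}{1141036900333065} \approx -0.15706$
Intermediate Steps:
$H{\left(q \right)} = q + q^{2}$
$\frac{-163628 + 235620}{-458313} + \frac{338644 \frac{1}{H{\left(534 \right)}}}{52287} = \frac{-163628 + 235620}{-458313} + \frac{338644 \frac{1}{534 \left(1 + 534\right)}}{52287} = 71992 \left(- \frac{1}{458313}\right) + \frac{338644}{534 \cdot 535} \cdot \frac{1}{52287} = - \frac{71992}{458313} + \frac{338644}{285690} \cdot \frac{1}{52287} = - \frac{71992}{458313} + 338644 \cdot \frac{1}{285690} \cdot \frac{1}{52287} = - \frac{71992}{458313} + \frac{169322}{142845} \cdot \frac{1}{52287} = - \frac{71992}{458313} + \frac{169322}{7468936515} = - \frac{179208691704698}{1141036900333065}$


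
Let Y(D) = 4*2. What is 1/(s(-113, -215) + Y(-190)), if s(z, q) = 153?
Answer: 1/161 ≈ 0.0062112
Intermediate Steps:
Y(D) = 8
1/(s(-113, -215) + Y(-190)) = 1/(153 + 8) = 1/161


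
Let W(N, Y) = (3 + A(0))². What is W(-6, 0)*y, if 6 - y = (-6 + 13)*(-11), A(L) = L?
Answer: 747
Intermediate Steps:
W(N, Y) = 9 (W(N, Y) = (3 + 0)² = 3² = 9)
y = 83 (y = 6 - (-6 + 13)*(-11) = 6 - 7*(-11) = 6 - 1*(-77) = 6 + 77 = 83)
W(-6, 0)*y = 9*83 = 747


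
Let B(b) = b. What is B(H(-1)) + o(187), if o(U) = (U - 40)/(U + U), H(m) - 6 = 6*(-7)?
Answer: -13317/374 ≈ -35.607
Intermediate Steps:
H(m) = -36 (H(m) = 6 + 6*(-7) = 6 - 42 = -36)
o(U) = (-40 + U)/(2*U) (o(U) = (-40 + U)/((2*U)) = (-40 + U)*(1/(2*U)) = (-40 + U)/(2*U))
B(H(-1)) + o(187) = -36 + (1/2)*(-40 + 187)/187 = -36 + (1/2)*(1/187)*147 = -36 + 147/374 = -13317/374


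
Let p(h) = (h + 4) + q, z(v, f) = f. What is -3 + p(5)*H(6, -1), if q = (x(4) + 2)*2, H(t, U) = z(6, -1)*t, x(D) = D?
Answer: -129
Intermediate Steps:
H(t, U) = -t
q = 12 (q = (4 + 2)*2 = 6*2 = 12)
p(h) = 16 + h (p(h) = (h + 4) + 12 = (4 + h) + 12 = 16 + h)
-3 + p(5)*H(6, -1) = -3 + (16 + 5)*(-1*6) = -3 + 21*(-6) = -3 - 126 = -129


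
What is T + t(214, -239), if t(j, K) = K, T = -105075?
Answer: -105314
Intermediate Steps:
T + t(214, -239) = -105075 - 239 = -105314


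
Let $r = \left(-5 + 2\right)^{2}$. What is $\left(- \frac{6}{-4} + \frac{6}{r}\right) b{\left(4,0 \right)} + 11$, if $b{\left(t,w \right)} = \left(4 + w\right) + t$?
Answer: $\frac{85}{3} \approx 28.333$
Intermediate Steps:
$b{\left(t,w \right)} = 4 + t + w$
$r = 9$ ($r = \left(-3\right)^{2} = 9$)
$\left(- \frac{6}{-4} + \frac{6}{r}\right) b{\left(4,0 \right)} + 11 = \left(- \frac{6}{-4} + \frac{6}{9}\right) \left(4 + 4 + 0\right) + 11 = \left(\left(-6\right) \left(- \frac{1}{4}\right) + 6 \cdot \frac{1}{9}\right) 8 + 11 = \left(\frac{3}{2} + \frac{2}{3}\right) 8 + 11 = \frac{13}{6} \cdot 8 + 11 = \frac{52}{3} + 11 = \frac{85}{3}$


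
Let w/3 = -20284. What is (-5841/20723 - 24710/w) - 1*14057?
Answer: -8863113183487/630517998 ≈ -14057.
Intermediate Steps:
w = -60852 (w = 3*(-20284) = -60852)
(-5841/20723 - 24710/w) - 1*14057 = (-5841/20723 - 24710/(-60852)) - 1*14057 = (-5841*1/20723 - 24710*(-1/60852)) - 14057 = (-5841/20723 + 12355/30426) - 14057 = 78314399/630517998 - 14057 = -8863113183487/630517998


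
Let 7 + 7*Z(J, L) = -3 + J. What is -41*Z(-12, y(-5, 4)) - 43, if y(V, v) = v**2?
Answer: 601/7 ≈ 85.857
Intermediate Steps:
Z(J, L) = -10/7 + J/7 (Z(J, L) = -1 + (-3 + J)/7 = -1 + (-3/7 + J/7) = -10/7 + J/7)
-41*Z(-12, y(-5, 4)) - 43 = -41*(-10/7 + (1/7)*(-12)) - 43 = -41*(-10/7 - 12/7) - 43 = -41*(-22/7) - 43 = 902/7 - 43 = 601/7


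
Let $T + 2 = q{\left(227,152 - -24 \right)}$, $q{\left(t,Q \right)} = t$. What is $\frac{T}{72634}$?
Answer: $\frac{225}{72634} \approx 0.0030977$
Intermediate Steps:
$T = 225$ ($T = -2 + 227 = 225$)
$\frac{T}{72634} = \frac{225}{72634}$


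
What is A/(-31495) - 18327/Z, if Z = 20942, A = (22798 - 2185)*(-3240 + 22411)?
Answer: -8276265526131/659568290 ≈ -12548.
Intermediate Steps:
A = 395171823 (A = 20613*19171 = 395171823)
A/(-31495) - 18327/Z = 395171823/(-31495) - 18327/20942 = 395171823*(-1/31495) - 18327*1/20942 = -395171823/31495 - 18327/20942 = -8276265526131/659568290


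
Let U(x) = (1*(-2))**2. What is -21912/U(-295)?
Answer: -5478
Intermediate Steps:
U(x) = 4 (U(x) = (-2)**2 = 4)
-21912/U(-295) = -21912/4 = -21912*1/4 = -5478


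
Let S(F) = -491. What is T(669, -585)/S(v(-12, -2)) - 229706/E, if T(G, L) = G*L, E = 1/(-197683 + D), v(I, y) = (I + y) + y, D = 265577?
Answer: -7657468258159/491 ≈ -1.5596e+10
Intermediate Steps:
v(I, y) = I + 2*y
E = 1/67894 (E = 1/(-197683 + 265577) = 1/67894 ≈ 1.4729e-5)
T(669, -585)/S(v(-12, -2)) - 229706/E = (669*(-585))/(-491) - 229706/1/67894 = -391365*(-1/491) - 229706*67894 = 391365/491 - 15595659164 = -7657468258159/491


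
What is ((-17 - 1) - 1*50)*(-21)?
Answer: 1428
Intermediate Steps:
((-17 - 1) - 1*50)*(-21) = (-18 - 50)*(-21) = -68*(-21) = 1428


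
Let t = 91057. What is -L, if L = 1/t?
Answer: -1/91057 ≈ -1.0982e-5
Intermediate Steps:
L = 1/91057 ≈ 1.0982e-5
-L = -1*1/91057 = -1/91057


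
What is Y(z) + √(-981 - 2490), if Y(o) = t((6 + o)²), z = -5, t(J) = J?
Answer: 1 + I*√3471 ≈ 1.0 + 58.915*I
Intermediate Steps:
Y(o) = (6 + o)²
Y(z) + √(-981 - 2490) = (6 - 5)² + √(-981 - 2490) = 1² + √(-3471) = 1 + I*√3471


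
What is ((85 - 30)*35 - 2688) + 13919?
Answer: 13156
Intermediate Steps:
((85 - 30)*35 - 2688) + 13919 = (55*35 - 2688) + 13919 = (1925 - 2688) + 13919 = -763 + 13919 = 13156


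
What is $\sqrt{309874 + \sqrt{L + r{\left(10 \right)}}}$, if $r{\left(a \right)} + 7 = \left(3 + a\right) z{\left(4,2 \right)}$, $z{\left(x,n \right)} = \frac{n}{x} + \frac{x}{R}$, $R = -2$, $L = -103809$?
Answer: $\frac{\sqrt{1239496 + 2 i \sqrt{415342}}}{2} \approx 556.66 + 0.28943 i$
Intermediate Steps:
$z{\left(x,n \right)} = - \frac{x}{2} + \frac{n}{x}$ ($z{\left(x,n \right)} = \frac{n}{x} + \frac{x}{-2} = \frac{n}{x} + x \left(- \frac{1}{2}\right) = \frac{n}{x} - \frac{x}{2} = - \frac{x}{2} + \frac{n}{x}$)
$r{\left(a \right)} = - \frac{23}{2} - \frac{3 a}{2}$ ($r{\left(a \right)} = -7 + \left(3 + a\right) \left(\left(- \frac{1}{2}\right) 4 + \frac{2}{4}\right) = -7 + \left(3 + a\right) \left(-2 + 2 \cdot \frac{1}{4}\right) = -7 + \left(3 + a\right) \left(-2 + \frac{1}{2}\right) = -7 + \left(3 + a\right) \left(- \frac{3}{2}\right) = -7 - \left(\frac{9}{2} + \frac{3 a}{2}\right) = - \frac{23}{2} - \frac{3 a}{2}$)
$\sqrt{309874 + \sqrt{L + r{\left(10 \right)}}} = \sqrt{309874 + \sqrt{-103809 - \frac{53}{2}}} = \sqrt{309874 + \sqrt{- \frac{207671}{2}}} = \sqrt{309874 + \frac{i \sqrt{415342}}{2}}$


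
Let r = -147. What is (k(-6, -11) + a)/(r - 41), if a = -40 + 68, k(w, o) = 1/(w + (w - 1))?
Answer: -363/2444 ≈ -0.14853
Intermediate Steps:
k(w, o) = 1/(-1 + 2*w) (k(w, o) = 1/(w + (-1 + w)) = 1/(-1 + 2*w))
a = 28
(k(-6, -11) + a)/(r - 41) = (1/(-1 + 2*(-6)) + 28)/(-147 - 41) = (1/(-1 - 12) + 28)/(-188) = -(1/(-13) + 28)/188 = -(-1/13 + 28)/188 = -1/188*363/13 = -363/2444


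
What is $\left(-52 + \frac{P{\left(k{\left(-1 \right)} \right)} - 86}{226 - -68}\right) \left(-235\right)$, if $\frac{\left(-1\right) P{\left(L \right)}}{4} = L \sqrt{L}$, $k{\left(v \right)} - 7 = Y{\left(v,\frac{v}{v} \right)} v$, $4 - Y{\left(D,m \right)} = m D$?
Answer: $\frac{1806445}{147} + \frac{940 \sqrt{2}}{147} \approx 12298.0$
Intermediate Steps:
$Y{\left(D,m \right)} = 4 - D m$ ($Y{\left(D,m \right)} = 4 - m D = 4 - D m$)
$k{\left(v \right)} = 7 + v \left(4 - v\right)$ ($k{\left(v \right)} = 7 + \left(4 - v \frac{v}{v}\right) v = 7 + \left(4 - v 1\right) v = 7 + \left(4 - v\right) v = 7 + v \left(4 - v\right)$)
$P{\left(L \right)} = - 4 L^{\frac{3}{2}}$ ($P{\left(L \right)} = - 4 L \sqrt{L} = - 4 L^{\frac{3}{2}}$)
$\left(-52 + \frac{P{\left(k{\left(-1 \right)} \right)} - 86}{226 - -68}\right) \left(-235\right) = \left(-52 + \frac{- 4 \left(7 - - (-4 - 1)\right)^{\frac{3}{2}} - 86}{226 - -68}\right) \left(-235\right) = \left(-52 + \frac{- 4 \left(7 - \left(-1\right) \left(-5\right)\right)^{\frac{3}{2}} - 86}{226 + 68}\right) \left(-235\right) = \left(-52 + \frac{- 4 \left(7 - 5\right)^{\frac{3}{2}} - 86}{294}\right) \left(-235\right) = \left(-52 + \left(- 4 \cdot 2^{\frac{3}{2}} - 86\right) \frac{1}{294}\right) \left(-235\right) = \left(-52 + \left(- 4 \cdot 2 \sqrt{2} - 86\right) \frac{1}{294}\right) \left(-235\right) = \left(-52 + \left(- 8 \sqrt{2} - 86\right) \frac{1}{294}\right) \left(-235\right) = \left(-52 + \left(-86 - 8 \sqrt{2}\right) \frac{1}{294}\right) \left(-235\right) = \left(-52 - \left(\frac{43}{147} + \frac{4 \sqrt{2}}{147}\right)\right) \left(-235\right) = \left(- \frac{7687}{147} - \frac{4 \sqrt{2}}{147}\right) \left(-235\right) = \frac{1806445}{147} + \frac{940 \sqrt{2}}{147}$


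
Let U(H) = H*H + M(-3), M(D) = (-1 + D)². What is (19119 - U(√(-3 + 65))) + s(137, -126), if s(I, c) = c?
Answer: 18915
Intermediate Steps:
U(H) = 16 + H² (U(H) = H*H + (-1 - 3)² = H² + (-4)² = H² + 16 = 16 + H²)
(19119 - U(√(-3 + 65))) + s(137, -126) = (19119 - (16 + (√(-3 + 65))²)) - 126 = (19119 - (16 + (√62)²)) - 126 = (19119 - (16 + 62)) - 126 = (19119 - 1*78) - 126 = (19119 - 78) - 126 = 19041 - 126 = 18915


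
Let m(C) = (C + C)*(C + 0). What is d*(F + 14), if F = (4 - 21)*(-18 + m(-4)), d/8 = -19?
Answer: 34048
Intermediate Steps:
d = -152 (d = 8*(-19) = -152)
m(C) = 2*C² (m(C) = (2*C)*C = 2*C²)
F = -238 (F = (4 - 21)*(-18 + 2*(-4)²) = -17*(-18 + 2*16) = -17*(-18 + 32) = -17*14 = -238)
d*(F + 14) = -152*(-238 + 14) = -152*(-224) = 34048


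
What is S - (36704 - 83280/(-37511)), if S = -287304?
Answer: -12153947368/37511 ≈ -3.2401e+5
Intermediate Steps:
S - (36704 - 83280/(-37511)) = -287304 - (36704 - 83280/(-37511)) = -287304 - (36704 - 83280*(-1/37511)) = -287304 - (36704 + 83280/37511) = -287304 - 1*1376887024/37511 = -287304 - 1376887024/37511 = -12153947368/37511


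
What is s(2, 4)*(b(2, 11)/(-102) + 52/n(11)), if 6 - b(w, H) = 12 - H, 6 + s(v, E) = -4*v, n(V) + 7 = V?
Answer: -9247/51 ≈ -181.31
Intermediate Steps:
n(V) = -7 + V
s(v, E) = -6 - 4*v
b(w, H) = -6 + H (b(w, H) = 6 - (12 - H) = 6 + (-12 + H) = -6 + H)
s(2, 4)*(b(2, 11)/(-102) + 52/n(11)) = (-6 - 4*2)*((-6 + 11)/(-102) + 52/(-7 + 11)) = (-6 - 8)*(5*(-1/102) + 52/4) = -14*(-5/102 + 52*(¼)) = -14*(-5/102 + 13) = -14*1321/102 = -9247/51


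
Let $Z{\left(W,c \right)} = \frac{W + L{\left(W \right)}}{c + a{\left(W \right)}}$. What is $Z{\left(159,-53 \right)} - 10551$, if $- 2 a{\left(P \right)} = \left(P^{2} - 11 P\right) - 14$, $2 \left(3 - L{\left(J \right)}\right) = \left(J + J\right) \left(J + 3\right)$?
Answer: $- \frac{31150704}{2953} \approx -10549.0$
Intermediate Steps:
$L{\left(J \right)} = 3 - J \left(3 + J\right)$ ($L{\left(J \right)} = 3 - \frac{\left(J + J\right) \left(J + 3\right)}{2} = 3 - \frac{2 J \left(3 + J\right)}{2} = 3 - J \left(3 + J\right)$)
$a{\left(P \right)} = 7 - \frac{P^{2}}{2} + \frac{11 P}{2}$ ($a{\left(P \right)} = - \frac{\left(P^{2} - 11 P\right) - 14}{2} = - \frac{-14 + P^{2} - 11 P}{2} = 7 - \frac{P^{2}}{2} + \frac{11 P}{2}$)
$Z{\left(W,c \right)} = \frac{3 - W^{2} - 2 W}{7 + c - \frac{W^{2}}{2} + \frac{11 W}{2}}$ ($Z{\left(W,c \right)} = \frac{W - \left(-3 + W^{2} + 3 W\right)}{c + \left(7 - \frac{W^{2}}{2} + \frac{11 W}{2}\right)} = \frac{3 - W^{2} - 2 W}{7 + c - \frac{W^{2}}{2} + \frac{11 W}{2}}$)
$Z{\left(159,-53 \right)} - 10551 = \frac{2 \left(3 - 159^{2} - 318\right)}{14 - 159^{2} + 2 \left(-53\right) + 11 \cdot 159} - 10551 = \frac{2 \left(3 - 25281 - 318\right)}{14 - 25281 - 106 + 1749} - 10551 = 2 \frac{1}{-23624} \left(-25596\right) - 10551 = 2 \left(- \frac{1}{23624}\right) \left(-25596\right) - 10551 = \frac{6399}{2953} - 10551 = - \frac{31150704}{2953}$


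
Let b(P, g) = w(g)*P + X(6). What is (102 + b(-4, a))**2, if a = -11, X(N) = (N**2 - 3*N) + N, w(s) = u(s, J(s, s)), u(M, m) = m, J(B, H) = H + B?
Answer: 45796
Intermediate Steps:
J(B, H) = B + H
w(s) = 2*s (w(s) = s + s = 2*s)
X(N) = N**2 - 2*N
b(P, g) = 24 + 2*P*g (b(P, g) = (2*g)*P + 6*(-2 + 6) = 2*P*g + 6*4 = 2*P*g + 24 = 24 + 2*P*g)
(102 + b(-4, a))**2 = (102 + (24 + 2*(-4)*(-11)))**2 = (102 + (24 + 88))**2 = (102 + 112)**2 = 214**2 = 45796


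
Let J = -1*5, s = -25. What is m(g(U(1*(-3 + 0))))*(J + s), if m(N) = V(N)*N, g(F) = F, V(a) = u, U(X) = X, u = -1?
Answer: -90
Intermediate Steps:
V(a) = -1
m(N) = -N
J = -5
m(g(U(1*(-3 + 0))))*(J + s) = (-(-3 + 0))*(-5 - 25) = -(-3)*(-30) = -1*(-3)*(-30) = 3*(-30) = -90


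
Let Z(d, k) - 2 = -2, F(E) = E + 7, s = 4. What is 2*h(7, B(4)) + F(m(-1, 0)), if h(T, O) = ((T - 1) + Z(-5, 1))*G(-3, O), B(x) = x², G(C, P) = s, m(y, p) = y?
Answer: 54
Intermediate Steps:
G(C, P) = 4
F(E) = 7 + E
Z(d, k) = 0 (Z(d, k) = 2 - 2 = 0)
h(T, O) = -4 + 4*T (h(T, O) = ((T - 1) + 0)*4 = ((-1 + T) + 0)*4 = (-1 + T)*4 = -4 + 4*T)
2*h(7, B(4)) + F(m(-1, 0)) = 2*(-4 + 4*7) + (7 - 1) = 2*(-4 + 28) + 6 = 2*24 + 6 = 48 + 6 = 54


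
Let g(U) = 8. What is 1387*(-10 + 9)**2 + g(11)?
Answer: 1395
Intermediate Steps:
1387*(-10 + 9)**2 + g(11) = 1387*(-10 + 9)**2 + 8 = 1387*(-1)**2 + 8 = 1387*1 + 8 = 1387 + 8 = 1395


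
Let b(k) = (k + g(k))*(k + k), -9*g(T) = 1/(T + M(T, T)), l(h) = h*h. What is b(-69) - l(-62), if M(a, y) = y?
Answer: 51101/9 ≈ 5677.9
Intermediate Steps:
l(h) = h²
g(T) = -1/(18*T) (g(T) = -1/(9*(T + T)) = -1/(2*T)/9 = -1/(18*T))
b(k) = 2*k*(k - 1/(18*k)) (b(k) = (k - 1/(18*k))*(k + k) = (k - 1/(18*k))*(2*k) = 2*k*(k - 1/(18*k)))
b(-69) - l(-62) = (-⅑ + 2*(-69)²) - 1*(-62)² = (-⅑ + 2*4761) - 1*3844 = (-⅑ + 9522) - 3844 = 85697/9 - 3844 = 51101/9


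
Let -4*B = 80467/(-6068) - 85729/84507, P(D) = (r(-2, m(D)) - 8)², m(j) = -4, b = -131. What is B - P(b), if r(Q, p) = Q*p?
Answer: 7320228341/2051153904 ≈ 3.5688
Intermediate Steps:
P(D) = 0 (P(D) = (-2*(-4) - 8)² = (8 - 8)² = 0² = 0)
B = 7320228341/2051153904 (B = -(80467/(-6068) - 85729/84507)/4 = -(80467*(-1/6068) - 85729*1/84507)/4 = -(-80467/6068 - 85729/84507)/4 = -¼*(-7320228341/512788476) = 7320228341/2051153904 ≈ 3.5688)
B - P(b) = 7320228341/2051153904 - 1*0 = 7320228341/2051153904 + 0 = 7320228341/2051153904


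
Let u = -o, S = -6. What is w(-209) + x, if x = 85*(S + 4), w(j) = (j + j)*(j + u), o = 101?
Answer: 129410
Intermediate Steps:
u = -101 (u = -1*101 = -101)
w(j) = 2*j*(-101 + j) (w(j) = (j + j)*(j - 101) = (2*j)*(-101 + j) = 2*j*(-101 + j))
x = -170 (x = 85*(-6 + 4) = 85*(-2) = -170)
w(-209) + x = 2*(-209)*(-101 - 209) - 170 = 2*(-209)*(-310) - 170 = 129580 - 170 = 129410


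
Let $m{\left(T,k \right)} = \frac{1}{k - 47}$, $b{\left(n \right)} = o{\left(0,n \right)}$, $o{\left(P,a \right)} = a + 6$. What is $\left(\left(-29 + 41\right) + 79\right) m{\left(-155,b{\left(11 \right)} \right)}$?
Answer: $- \frac{91}{30} \approx -3.0333$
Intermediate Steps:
$o{\left(P,a \right)} = 6 + a$
$b{\left(n \right)} = 6 + n$
$m{\left(T,k \right)} = \frac{1}{-47 + k}$
$\left(\left(-29 + 41\right) + 79\right) m{\left(-155,b{\left(11 \right)} \right)} = \frac{\left(-29 + 41\right) + 79}{-47 + \left(6 + 11\right)} = \frac{12 + 79}{-47 + 17} = \frac{91}{-30} = 91 \left(- \frac{1}{30}\right) = - \frac{91}{30}$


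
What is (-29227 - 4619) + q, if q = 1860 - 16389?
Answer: -48375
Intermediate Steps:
q = -14529
(-29227 - 4619) + q = (-29227 - 4619) - 14529 = -33846 - 14529 = -48375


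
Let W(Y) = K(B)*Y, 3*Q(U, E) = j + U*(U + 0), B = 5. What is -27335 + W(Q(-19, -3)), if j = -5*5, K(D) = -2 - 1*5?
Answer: -28119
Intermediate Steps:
K(D) = -7 (K(D) = -2 - 5 = -7)
j = -25
Q(U, E) = -25/3 + U²/3 (Q(U, E) = (-25 + U*(U + 0))/3 = (-25 + U*U)/3 = (-25 + U²)/3 = -25/3 + U²/3)
W(Y) = -7*Y
-27335 + W(Q(-19, -3)) = -27335 - 7*(-25/3 + (⅓)*(-19)²) = -27335 - 7*(-25/3 + (⅓)*361) = -27335 - 7*(-25/3 + 361/3) = -27335 - 7*112 = -27335 - 784 = -28119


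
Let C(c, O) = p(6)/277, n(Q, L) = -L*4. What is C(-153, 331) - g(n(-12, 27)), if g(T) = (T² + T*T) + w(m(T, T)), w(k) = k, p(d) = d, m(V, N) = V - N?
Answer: -6461850/277 ≈ -23328.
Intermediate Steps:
n(Q, L) = -4*L
C(c, O) = 6/277
g(T) = 2*T² (g(T) = (T² + T*T) + (T - T) = (T² + T²) + 0 = 2*T² + 0 = 2*T²)
C(-153, 331) - g(n(-12, 27)) = 6/277 - 2*(-4*27)² = 6/277 - 2*(-108)² = 6/277 - 2*11664 = 6/277 - 1*23328 = 6/277 - 23328 = -6461850/277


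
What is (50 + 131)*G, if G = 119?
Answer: 21539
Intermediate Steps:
(50 + 131)*G = (50 + 131)*119 = 181*119 = 21539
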